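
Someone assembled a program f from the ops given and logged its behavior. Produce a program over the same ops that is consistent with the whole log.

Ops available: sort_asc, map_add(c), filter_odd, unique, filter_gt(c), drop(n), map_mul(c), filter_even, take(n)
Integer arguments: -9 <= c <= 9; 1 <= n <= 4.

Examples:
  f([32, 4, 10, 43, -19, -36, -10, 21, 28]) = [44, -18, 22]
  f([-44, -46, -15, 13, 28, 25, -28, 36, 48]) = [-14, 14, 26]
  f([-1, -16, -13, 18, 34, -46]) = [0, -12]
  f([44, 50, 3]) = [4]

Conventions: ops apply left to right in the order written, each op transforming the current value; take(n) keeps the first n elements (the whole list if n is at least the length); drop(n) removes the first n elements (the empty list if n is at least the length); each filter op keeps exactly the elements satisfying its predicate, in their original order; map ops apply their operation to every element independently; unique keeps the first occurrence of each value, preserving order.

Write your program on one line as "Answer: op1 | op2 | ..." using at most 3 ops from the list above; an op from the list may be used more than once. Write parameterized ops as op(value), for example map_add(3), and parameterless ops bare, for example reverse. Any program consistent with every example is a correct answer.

map_add(1) | filter_even

Check, running the answer program on each example:
  [32, 4, 10, 43, -19, -36, -10, 21, 28] -> [33, 5, 11, 44, -18, -35, -9, 22, 29] -> [44, -18, 22]
  [-44, -46, -15, 13, 28, 25, -28, 36, 48] -> [-43, -45, -14, 14, 29, 26, -27, 37, 49] -> [-14, 14, 26]
  [-1, -16, -13, 18, 34, -46] -> [0, -15, -12, 19, 35, -45] -> [0, -12]
  [44, 50, 3] -> [45, 51, 4] -> [4]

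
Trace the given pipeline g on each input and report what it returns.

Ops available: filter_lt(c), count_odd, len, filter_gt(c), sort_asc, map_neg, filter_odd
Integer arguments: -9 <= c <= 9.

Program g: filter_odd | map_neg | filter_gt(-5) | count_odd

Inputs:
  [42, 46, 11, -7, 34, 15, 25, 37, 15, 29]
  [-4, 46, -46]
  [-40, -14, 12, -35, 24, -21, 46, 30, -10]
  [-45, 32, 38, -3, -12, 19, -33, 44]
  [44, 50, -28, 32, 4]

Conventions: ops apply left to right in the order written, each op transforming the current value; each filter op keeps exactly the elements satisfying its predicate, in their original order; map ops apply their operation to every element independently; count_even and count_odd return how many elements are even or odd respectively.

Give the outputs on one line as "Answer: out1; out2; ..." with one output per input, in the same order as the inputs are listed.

1; 0; 2; 3; 0

Execution, op by op:
  [42, 46, 11, -7, 34, 15, 25, 37, 15, 29] -> [11, -7, 15, 25, 37, 15, 29] -> [-11, 7, -15, -25, -37, -15, -29] -> [7] -> 1
  [-4, 46, -46] -> [] -> [] -> [] -> 0
  [-40, -14, 12, -35, 24, -21, 46, 30, -10] -> [-35, -21] -> [35, 21] -> [35, 21] -> 2
  [-45, 32, 38, -3, -12, 19, -33, 44] -> [-45, -3, 19, -33] -> [45, 3, -19, 33] -> [45, 3, 33] -> 3
  [44, 50, -28, 32, 4] -> [] -> [] -> [] -> 0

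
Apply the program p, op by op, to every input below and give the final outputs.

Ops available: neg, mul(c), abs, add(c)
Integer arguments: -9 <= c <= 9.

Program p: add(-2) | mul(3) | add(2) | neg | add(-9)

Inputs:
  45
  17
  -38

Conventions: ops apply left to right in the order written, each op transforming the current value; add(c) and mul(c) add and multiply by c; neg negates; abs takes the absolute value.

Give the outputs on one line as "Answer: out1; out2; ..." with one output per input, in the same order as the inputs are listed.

-140; -56; 109

Execution, op by op:
  45 -> 43 -> 129 -> 131 -> -131 -> -140
  17 -> 15 -> 45 -> 47 -> -47 -> -56
  -38 -> -40 -> -120 -> -118 -> 118 -> 109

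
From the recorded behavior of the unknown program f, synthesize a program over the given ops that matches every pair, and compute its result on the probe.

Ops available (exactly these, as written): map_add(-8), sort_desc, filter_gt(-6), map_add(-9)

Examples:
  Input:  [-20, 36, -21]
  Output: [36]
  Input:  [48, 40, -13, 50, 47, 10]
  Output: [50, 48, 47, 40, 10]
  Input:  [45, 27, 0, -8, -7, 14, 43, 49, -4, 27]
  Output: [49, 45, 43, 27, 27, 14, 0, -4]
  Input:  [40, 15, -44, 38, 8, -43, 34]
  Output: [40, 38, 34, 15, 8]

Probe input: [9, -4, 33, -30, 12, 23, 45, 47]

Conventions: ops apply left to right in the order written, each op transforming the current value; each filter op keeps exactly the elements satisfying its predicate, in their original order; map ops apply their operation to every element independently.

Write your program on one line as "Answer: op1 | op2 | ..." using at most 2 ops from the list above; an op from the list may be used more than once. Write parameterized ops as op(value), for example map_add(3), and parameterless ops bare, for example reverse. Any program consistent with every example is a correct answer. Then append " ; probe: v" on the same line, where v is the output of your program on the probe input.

sort_desc | filter_gt(-6) ; probe: [47, 45, 33, 23, 12, 9, -4]

Check, running the answer program on each example:
  [-20, 36, -21] -> [36, -20, -21] -> [36]
  [48, 40, -13, 50, 47, 10] -> [50, 48, 47, 40, 10, -13] -> [50, 48, 47, 40, 10]
  [45, 27, 0, -8, -7, 14, 43, 49, -4, 27] -> [49, 45, 43, 27, 27, 14, 0, -4, -7, -8] -> [49, 45, 43, 27, 27, 14, 0, -4]
  [40, 15, -44, 38, 8, -43, 34] -> [40, 38, 34, 15, 8, -43, -44] -> [40, 38, 34, 15, 8]
  probe: [9, -4, 33, -30, 12, 23, 45, 47] -> [47, 45, 33, 23, 12, 9, -4, -30] -> [47, 45, 33, 23, 12, 9, -4]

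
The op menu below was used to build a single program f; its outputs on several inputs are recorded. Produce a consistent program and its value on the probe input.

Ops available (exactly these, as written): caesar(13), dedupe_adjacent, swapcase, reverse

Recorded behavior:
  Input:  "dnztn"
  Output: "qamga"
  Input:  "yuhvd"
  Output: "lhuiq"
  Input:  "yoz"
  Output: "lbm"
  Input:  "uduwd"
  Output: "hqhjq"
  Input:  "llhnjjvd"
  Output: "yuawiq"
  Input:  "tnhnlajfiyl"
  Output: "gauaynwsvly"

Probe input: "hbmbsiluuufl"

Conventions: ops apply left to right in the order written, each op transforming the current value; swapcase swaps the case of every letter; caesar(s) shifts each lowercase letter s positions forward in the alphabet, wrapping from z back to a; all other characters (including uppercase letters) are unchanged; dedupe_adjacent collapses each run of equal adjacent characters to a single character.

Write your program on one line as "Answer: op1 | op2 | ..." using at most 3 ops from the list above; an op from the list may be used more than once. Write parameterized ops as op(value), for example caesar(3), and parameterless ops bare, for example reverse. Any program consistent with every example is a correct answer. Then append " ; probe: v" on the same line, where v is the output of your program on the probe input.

caesar(13) | dedupe_adjacent ; probe: "uozofvyhsy"

Check, running the answer program on each example:
  "dnztn" -> "qamga" -> "qamga"
  "yuhvd" -> "lhuiq" -> "lhuiq"
  "yoz" -> "lbm" -> "lbm"
  "uduwd" -> "hqhjq" -> "hqhjq"
  "llhnjjvd" -> "yyuawwiq" -> "yuawiq"
  "tnhnlajfiyl" -> "gauaynwsvly" -> "gauaynwsvly"
  probe: "hbmbsiluuufl" -> "uozofvyhhhsy" -> "uozofvyhsy"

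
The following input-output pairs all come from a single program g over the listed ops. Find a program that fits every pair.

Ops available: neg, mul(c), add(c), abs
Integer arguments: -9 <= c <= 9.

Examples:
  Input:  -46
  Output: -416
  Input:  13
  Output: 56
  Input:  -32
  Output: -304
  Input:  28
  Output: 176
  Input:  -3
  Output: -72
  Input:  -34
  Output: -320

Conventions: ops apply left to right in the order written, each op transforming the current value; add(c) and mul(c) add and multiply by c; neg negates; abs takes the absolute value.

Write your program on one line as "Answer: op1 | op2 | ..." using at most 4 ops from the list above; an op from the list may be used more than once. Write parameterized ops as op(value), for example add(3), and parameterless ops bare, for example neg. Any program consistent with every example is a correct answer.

add(-6) | neg | mul(-8)

Check, running the answer program on each example:
  -46 -> -52 -> 52 -> -416
  13 -> 7 -> -7 -> 56
  -32 -> -38 -> 38 -> -304
  28 -> 22 -> -22 -> 176
  -3 -> -9 -> 9 -> -72
  -34 -> -40 -> 40 -> -320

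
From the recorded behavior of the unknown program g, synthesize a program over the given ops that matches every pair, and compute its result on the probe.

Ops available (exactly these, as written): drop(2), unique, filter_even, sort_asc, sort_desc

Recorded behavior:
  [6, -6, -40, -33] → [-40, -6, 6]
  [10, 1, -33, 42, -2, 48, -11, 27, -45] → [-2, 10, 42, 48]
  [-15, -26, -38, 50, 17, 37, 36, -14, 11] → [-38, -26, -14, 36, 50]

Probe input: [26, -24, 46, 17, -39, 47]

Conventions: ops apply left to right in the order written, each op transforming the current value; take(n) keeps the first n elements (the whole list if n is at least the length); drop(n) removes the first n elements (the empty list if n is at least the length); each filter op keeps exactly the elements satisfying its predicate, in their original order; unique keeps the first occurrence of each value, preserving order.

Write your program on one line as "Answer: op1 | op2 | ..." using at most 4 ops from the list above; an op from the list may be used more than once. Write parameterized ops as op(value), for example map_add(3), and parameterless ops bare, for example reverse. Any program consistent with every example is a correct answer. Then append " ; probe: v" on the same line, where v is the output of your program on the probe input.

filter_even | sort_desc | sort_asc ; probe: [-24, 26, 46]

Check, running the answer program on each example:
  [6, -6, -40, -33] -> [6, -6, -40] -> [6, -6, -40] -> [-40, -6, 6]
  [10, 1, -33, 42, -2, 48, -11, 27, -45] -> [10, 42, -2, 48] -> [48, 42, 10, -2] -> [-2, 10, 42, 48]
  [-15, -26, -38, 50, 17, 37, 36, -14, 11] -> [-26, -38, 50, 36, -14] -> [50, 36, -14, -26, -38] -> [-38, -26, -14, 36, 50]
  probe: [26, -24, 46, 17, -39, 47] -> [26, -24, 46] -> [46, 26, -24] -> [-24, 26, 46]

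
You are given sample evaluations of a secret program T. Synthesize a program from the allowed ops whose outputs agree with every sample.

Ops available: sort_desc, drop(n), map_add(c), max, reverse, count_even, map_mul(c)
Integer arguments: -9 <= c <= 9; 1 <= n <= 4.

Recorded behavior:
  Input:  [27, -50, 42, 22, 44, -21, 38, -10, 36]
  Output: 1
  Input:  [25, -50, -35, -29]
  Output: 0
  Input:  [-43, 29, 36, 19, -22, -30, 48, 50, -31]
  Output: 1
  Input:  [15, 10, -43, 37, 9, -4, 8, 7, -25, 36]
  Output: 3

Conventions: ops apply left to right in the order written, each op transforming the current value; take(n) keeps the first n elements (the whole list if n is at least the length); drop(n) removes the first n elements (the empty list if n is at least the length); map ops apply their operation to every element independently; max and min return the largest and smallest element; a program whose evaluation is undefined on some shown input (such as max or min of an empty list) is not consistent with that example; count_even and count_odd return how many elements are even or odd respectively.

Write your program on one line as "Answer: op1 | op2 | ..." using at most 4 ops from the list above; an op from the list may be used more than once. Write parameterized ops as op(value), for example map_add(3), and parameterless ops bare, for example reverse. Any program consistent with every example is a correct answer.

map_add(-3) | drop(4) | count_even

Check, running the answer program on each example:
  [27, -50, 42, 22, 44, -21, 38, -10, 36] -> [24, -53, 39, 19, 41, -24, 35, -13, 33] -> [41, -24, 35, -13, 33] -> 1
  [25, -50, -35, -29] -> [22, -53, -38, -32] -> [] -> 0
  [-43, 29, 36, 19, -22, -30, 48, 50, -31] -> [-46, 26, 33, 16, -25, -33, 45, 47, -34] -> [-25, -33, 45, 47, -34] -> 1
  [15, 10, -43, 37, 9, -4, 8, 7, -25, 36] -> [12, 7, -46, 34, 6, -7, 5, 4, -28, 33] -> [6, -7, 5, 4, -28, 33] -> 3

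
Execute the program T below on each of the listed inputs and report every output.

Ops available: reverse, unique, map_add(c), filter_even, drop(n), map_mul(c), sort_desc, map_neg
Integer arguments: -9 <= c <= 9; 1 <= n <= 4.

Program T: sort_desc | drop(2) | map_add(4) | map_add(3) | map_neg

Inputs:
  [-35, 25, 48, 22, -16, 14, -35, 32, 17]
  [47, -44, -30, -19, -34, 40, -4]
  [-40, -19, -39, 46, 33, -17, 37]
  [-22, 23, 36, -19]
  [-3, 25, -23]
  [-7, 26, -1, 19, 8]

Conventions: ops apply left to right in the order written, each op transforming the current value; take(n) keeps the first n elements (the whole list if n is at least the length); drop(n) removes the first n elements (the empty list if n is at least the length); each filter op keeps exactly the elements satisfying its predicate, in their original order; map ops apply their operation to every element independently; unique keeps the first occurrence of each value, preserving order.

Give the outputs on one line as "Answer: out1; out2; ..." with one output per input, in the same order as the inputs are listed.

[-32, -29, -24, -21, 9, 28, 28]; [-3, 12, 23, 27, 37]; [-40, 10, 12, 32, 33]; [12, 15]; [16]; [-15, -6, 0]

Execution, op by op:
  [-35, 25, 48, 22, -16, 14, -35, 32, 17] -> [48, 32, 25, 22, 17, 14, -16, -35, -35] -> [25, 22, 17, 14, -16, -35, -35] -> [29, 26, 21, 18, -12, -31, -31] -> [32, 29, 24, 21, -9, -28, -28] -> [-32, -29, -24, -21, 9, 28, 28]
  [47, -44, -30, -19, -34, 40, -4] -> [47, 40, -4, -19, -30, -34, -44] -> [-4, -19, -30, -34, -44] -> [0, -15, -26, -30, -40] -> [3, -12, -23, -27, -37] -> [-3, 12, 23, 27, 37]
  [-40, -19, -39, 46, 33, -17, 37] -> [46, 37, 33, -17, -19, -39, -40] -> [33, -17, -19, -39, -40] -> [37, -13, -15, -35, -36] -> [40, -10, -12, -32, -33] -> [-40, 10, 12, 32, 33]
  [-22, 23, 36, -19] -> [36, 23, -19, -22] -> [-19, -22] -> [-15, -18] -> [-12, -15] -> [12, 15]
  [-3, 25, -23] -> [25, -3, -23] -> [-23] -> [-19] -> [-16] -> [16]
  [-7, 26, -1, 19, 8] -> [26, 19, 8, -1, -7] -> [8, -1, -7] -> [12, 3, -3] -> [15, 6, 0] -> [-15, -6, 0]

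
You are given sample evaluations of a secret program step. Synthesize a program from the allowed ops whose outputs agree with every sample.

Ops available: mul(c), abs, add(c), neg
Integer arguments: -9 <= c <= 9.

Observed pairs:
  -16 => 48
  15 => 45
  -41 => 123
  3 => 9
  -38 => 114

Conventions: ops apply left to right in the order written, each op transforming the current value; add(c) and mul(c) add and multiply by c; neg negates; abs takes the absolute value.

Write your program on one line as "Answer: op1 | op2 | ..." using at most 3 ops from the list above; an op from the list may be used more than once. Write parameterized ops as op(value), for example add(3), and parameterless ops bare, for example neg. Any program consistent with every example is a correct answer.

abs | mul(-3) | neg

Check, running the answer program on each example:
  -16 -> 16 -> -48 -> 48
  15 -> 15 -> -45 -> 45
  -41 -> 41 -> -123 -> 123
  3 -> 3 -> -9 -> 9
  -38 -> 38 -> -114 -> 114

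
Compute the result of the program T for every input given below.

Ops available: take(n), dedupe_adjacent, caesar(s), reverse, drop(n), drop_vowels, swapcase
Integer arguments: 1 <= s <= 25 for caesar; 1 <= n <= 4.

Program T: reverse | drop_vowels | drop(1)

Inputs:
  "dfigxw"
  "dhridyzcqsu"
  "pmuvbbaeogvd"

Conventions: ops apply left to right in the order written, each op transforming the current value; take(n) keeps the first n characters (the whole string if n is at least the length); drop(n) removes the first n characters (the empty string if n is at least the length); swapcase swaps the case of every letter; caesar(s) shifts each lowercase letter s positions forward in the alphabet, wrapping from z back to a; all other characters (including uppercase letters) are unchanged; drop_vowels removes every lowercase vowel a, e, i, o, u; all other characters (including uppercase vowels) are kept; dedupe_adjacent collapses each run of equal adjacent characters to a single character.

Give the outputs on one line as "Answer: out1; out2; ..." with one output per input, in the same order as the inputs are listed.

Execution, op by op:
  "dfigxw" -> "wxgifd" -> "wxgfd" -> "xgfd"
  "dhridyzcqsu" -> "usqczydirhd" -> "sqczydrhd" -> "qczydrhd"
  "pmuvbbaeogvd" -> "dvgoeabbvump" -> "dvgbbvmp" -> "vgbbvmp"

"xgfd"; "qczydrhd"; "vgbbvmp"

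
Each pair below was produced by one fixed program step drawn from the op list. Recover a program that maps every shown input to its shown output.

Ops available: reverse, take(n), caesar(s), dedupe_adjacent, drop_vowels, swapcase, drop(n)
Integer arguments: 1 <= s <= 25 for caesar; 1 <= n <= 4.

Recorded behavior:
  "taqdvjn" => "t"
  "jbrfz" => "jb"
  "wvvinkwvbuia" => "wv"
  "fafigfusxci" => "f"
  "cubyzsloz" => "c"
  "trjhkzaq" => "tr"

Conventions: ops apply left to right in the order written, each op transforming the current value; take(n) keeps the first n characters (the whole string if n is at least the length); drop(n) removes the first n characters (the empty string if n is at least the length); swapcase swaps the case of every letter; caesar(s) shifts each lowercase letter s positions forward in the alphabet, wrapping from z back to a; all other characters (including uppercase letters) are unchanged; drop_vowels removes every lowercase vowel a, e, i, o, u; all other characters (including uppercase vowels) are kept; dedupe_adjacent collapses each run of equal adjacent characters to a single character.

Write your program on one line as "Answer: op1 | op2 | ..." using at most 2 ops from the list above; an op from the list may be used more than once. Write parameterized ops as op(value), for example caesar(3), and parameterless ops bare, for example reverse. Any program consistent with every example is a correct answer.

take(2) | drop_vowels

Check, running the answer program on each example:
  "taqdvjn" -> "ta" -> "t"
  "jbrfz" -> "jb" -> "jb"
  "wvvinkwvbuia" -> "wv" -> "wv"
  "fafigfusxci" -> "fa" -> "f"
  "cubyzsloz" -> "cu" -> "c"
  "trjhkzaq" -> "tr" -> "tr"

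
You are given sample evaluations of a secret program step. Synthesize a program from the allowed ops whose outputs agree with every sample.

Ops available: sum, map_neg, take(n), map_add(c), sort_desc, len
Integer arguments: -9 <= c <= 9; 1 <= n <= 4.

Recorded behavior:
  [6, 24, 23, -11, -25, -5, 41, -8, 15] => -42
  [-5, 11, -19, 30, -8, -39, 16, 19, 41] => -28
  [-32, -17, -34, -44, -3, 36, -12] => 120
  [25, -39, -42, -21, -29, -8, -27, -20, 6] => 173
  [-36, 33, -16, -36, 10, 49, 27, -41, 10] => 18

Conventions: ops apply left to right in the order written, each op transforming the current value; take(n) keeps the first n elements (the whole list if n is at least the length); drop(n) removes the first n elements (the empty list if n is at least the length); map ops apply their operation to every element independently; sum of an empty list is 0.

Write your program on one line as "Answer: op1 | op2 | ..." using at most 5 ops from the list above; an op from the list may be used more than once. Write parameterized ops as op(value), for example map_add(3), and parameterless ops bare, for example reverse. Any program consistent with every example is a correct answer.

map_neg | map_add(-4) | map_add(6) | sum

Check, running the answer program on each example:
  [6, 24, 23, -11, -25, -5, 41, -8, 15] -> [-6, -24, -23, 11, 25, 5, -41, 8, -15] -> [-10, -28, -27, 7, 21, 1, -45, 4, -19] -> [-4, -22, -21, 13, 27, 7, -39, 10, -13] -> -42
  [-5, 11, -19, 30, -8, -39, 16, 19, 41] -> [5, -11, 19, -30, 8, 39, -16, -19, -41] -> [1, -15, 15, -34, 4, 35, -20, -23, -45] -> [7, -9, 21, -28, 10, 41, -14, -17, -39] -> -28
  [-32, -17, -34, -44, -3, 36, -12] -> [32, 17, 34, 44, 3, -36, 12] -> [28, 13, 30, 40, -1, -40, 8] -> [34, 19, 36, 46, 5, -34, 14] -> 120
  [25, -39, -42, -21, -29, -8, -27, -20, 6] -> [-25, 39, 42, 21, 29, 8, 27, 20, -6] -> [-29, 35, 38, 17, 25, 4, 23, 16, -10] -> [-23, 41, 44, 23, 31, 10, 29, 22, -4] -> 173
  [-36, 33, -16, -36, 10, 49, 27, -41, 10] -> [36, -33, 16, 36, -10, -49, -27, 41, -10] -> [32, -37, 12, 32, -14, -53, -31, 37, -14] -> [38, -31, 18, 38, -8, -47, -25, 43, -8] -> 18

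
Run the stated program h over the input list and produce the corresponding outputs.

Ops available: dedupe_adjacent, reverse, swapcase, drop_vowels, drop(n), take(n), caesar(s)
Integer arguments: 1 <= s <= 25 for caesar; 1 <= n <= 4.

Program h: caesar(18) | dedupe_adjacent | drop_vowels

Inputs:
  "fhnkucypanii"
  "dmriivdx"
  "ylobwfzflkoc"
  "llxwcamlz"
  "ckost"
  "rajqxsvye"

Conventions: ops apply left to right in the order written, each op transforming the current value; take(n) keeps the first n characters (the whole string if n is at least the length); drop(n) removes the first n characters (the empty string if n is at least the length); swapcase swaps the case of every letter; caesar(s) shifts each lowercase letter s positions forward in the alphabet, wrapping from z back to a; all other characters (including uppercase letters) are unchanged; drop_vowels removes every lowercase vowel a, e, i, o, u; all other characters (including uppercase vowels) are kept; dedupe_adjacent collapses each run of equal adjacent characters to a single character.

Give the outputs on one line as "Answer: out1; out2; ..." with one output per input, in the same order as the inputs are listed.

"xzfcmqhsf"; "vjnvp"; "qdgtxrxdcg"; "dpsdr"; "cgkl"; "jsbpknqw"

Execution, op by op:
  "fhnkucypanii" -> "xzfcmuqhsfaa" -> "xzfcmuqhsfa" -> "xzfcmqhsf"
  "dmriivdx" -> "vejaanvp" -> "vejanvp" -> "vjnvp"
  "ylobwfzflkoc" -> "qdgtoxrxdcgu" -> "qdgtoxrxdcgu" -> "qdgtxrxdcg"
  "llxwcamlz" -> "ddpousedr" -> "dpousedr" -> "dpsdr"
  "ckost" -> "ucgkl" -> "ucgkl" -> "cgkl"
  "rajqxsvye" -> "jsbipknqw" -> "jsbipknqw" -> "jsbpknqw"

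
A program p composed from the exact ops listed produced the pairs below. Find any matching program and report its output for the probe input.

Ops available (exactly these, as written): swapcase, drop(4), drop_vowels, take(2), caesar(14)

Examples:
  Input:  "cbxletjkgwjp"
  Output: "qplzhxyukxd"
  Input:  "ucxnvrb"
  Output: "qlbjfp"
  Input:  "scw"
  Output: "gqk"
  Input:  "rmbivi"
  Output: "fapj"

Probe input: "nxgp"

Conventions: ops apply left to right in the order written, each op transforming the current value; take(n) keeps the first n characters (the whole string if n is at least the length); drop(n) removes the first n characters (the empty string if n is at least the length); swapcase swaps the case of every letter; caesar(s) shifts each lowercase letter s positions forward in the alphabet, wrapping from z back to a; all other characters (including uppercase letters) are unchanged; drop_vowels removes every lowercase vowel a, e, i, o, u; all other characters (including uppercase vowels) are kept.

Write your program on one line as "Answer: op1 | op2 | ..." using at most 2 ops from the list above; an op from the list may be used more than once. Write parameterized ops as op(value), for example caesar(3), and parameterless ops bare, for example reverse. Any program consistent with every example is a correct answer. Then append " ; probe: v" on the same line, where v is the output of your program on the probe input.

drop_vowels | caesar(14) ; probe: "blud"

Check, running the answer program on each example:
  "cbxletjkgwjp" -> "cbxltjkgwjp" -> "qplzhxyukxd"
  "ucxnvrb" -> "cxnvrb" -> "qlbjfp"
  "scw" -> "scw" -> "gqk"
  "rmbivi" -> "rmbv" -> "fapj"
  probe: "nxgp" -> "nxgp" -> "blud"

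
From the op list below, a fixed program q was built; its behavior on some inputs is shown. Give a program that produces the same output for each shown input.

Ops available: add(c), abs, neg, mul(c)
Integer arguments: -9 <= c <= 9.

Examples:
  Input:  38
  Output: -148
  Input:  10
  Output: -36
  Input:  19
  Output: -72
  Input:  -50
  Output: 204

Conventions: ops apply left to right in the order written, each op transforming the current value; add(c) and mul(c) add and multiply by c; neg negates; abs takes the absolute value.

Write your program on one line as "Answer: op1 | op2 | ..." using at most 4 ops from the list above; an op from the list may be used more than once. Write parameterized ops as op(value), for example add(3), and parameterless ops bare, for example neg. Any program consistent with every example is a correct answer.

mul(-2) | mul(2) | add(4)

Check, running the answer program on each example:
  38 -> -76 -> -152 -> -148
  10 -> -20 -> -40 -> -36
  19 -> -38 -> -76 -> -72
  -50 -> 100 -> 200 -> 204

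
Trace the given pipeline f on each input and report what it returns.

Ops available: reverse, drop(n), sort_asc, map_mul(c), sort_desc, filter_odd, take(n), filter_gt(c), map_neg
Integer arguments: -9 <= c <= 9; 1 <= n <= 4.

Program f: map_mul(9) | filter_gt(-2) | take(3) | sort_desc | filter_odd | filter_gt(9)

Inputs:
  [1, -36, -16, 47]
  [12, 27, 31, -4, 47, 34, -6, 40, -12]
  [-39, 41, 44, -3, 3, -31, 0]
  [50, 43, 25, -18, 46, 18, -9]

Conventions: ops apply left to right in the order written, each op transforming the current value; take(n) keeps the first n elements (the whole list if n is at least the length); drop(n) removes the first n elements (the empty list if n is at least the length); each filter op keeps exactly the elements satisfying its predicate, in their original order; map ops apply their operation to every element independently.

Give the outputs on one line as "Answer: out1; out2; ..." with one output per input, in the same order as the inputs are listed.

[423]; [279, 243]; [369, 27]; [387, 225]

Execution, op by op:
  [1, -36, -16, 47] -> [9, -324, -144, 423] -> [9, 423] -> [9, 423] -> [423, 9] -> [423, 9] -> [423]
  [12, 27, 31, -4, 47, 34, -6, 40, -12] -> [108, 243, 279, -36, 423, 306, -54, 360, -108] -> [108, 243, 279, 423, 306, 360] -> [108, 243, 279] -> [279, 243, 108] -> [279, 243] -> [279, 243]
  [-39, 41, 44, -3, 3, -31, 0] -> [-351, 369, 396, -27, 27, -279, 0] -> [369, 396, 27, 0] -> [369, 396, 27] -> [396, 369, 27] -> [369, 27] -> [369, 27]
  [50, 43, 25, -18, 46, 18, -9] -> [450, 387, 225, -162, 414, 162, -81] -> [450, 387, 225, 414, 162] -> [450, 387, 225] -> [450, 387, 225] -> [387, 225] -> [387, 225]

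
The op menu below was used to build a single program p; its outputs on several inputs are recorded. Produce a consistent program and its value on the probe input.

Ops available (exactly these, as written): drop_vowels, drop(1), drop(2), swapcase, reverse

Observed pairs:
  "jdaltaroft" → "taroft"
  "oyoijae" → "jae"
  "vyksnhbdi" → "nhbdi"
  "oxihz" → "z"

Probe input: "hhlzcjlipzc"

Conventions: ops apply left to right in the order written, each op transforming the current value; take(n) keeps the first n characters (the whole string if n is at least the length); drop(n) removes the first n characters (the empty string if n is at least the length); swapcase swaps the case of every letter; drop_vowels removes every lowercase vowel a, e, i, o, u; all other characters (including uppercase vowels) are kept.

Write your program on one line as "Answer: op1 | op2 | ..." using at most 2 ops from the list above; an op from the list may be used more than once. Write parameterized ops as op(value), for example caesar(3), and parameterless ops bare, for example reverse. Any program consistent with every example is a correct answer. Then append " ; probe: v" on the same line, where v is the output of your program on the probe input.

drop(2) | drop(2) ; probe: "cjlipzc"

Check, running the answer program on each example:
  "jdaltaroft" -> "altaroft" -> "taroft"
  "oyoijae" -> "oijae" -> "jae"
  "vyksnhbdi" -> "ksnhbdi" -> "nhbdi"
  "oxihz" -> "ihz" -> "z"
  probe: "hhlzcjlipzc" -> "lzcjlipzc" -> "cjlipzc"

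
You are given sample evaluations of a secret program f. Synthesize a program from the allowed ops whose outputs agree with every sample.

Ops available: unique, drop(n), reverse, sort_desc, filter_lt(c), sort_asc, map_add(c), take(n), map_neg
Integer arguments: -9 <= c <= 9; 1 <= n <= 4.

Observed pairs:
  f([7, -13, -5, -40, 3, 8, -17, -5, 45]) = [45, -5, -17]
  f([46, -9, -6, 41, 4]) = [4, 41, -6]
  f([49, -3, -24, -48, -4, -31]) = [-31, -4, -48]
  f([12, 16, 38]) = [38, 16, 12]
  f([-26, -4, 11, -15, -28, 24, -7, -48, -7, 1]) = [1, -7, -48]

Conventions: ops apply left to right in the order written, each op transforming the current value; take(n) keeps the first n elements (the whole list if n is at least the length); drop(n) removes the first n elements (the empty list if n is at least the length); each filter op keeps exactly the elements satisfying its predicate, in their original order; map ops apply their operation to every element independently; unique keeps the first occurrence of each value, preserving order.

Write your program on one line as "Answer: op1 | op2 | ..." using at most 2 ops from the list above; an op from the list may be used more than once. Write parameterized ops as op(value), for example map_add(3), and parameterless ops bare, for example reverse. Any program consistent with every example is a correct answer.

reverse | take(3)

Check, running the answer program on each example:
  [7, -13, -5, -40, 3, 8, -17, -5, 45] -> [45, -5, -17, 8, 3, -40, -5, -13, 7] -> [45, -5, -17]
  [46, -9, -6, 41, 4] -> [4, 41, -6, -9, 46] -> [4, 41, -6]
  [49, -3, -24, -48, -4, -31] -> [-31, -4, -48, -24, -3, 49] -> [-31, -4, -48]
  [12, 16, 38] -> [38, 16, 12] -> [38, 16, 12]
  [-26, -4, 11, -15, -28, 24, -7, -48, -7, 1] -> [1, -7, -48, -7, 24, -28, -15, 11, -4, -26] -> [1, -7, -48]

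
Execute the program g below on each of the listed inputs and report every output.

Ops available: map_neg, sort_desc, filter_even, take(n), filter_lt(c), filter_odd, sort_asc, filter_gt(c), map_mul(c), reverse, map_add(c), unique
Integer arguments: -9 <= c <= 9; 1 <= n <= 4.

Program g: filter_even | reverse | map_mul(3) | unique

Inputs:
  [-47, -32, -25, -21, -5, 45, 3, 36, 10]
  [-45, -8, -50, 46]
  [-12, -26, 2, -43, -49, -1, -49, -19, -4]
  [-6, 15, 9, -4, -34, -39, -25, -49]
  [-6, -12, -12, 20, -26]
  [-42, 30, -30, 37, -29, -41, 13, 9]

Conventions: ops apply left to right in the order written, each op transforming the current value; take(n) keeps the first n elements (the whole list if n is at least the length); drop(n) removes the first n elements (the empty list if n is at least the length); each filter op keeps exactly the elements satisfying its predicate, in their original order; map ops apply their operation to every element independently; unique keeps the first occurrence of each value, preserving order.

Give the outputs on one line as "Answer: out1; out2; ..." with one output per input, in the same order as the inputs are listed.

[30, 108, -96]; [138, -150, -24]; [-12, 6, -78, -36]; [-102, -12, -18]; [-78, 60, -36, -18]; [-90, 90, -126]

Execution, op by op:
  [-47, -32, -25, -21, -5, 45, 3, 36, 10] -> [-32, 36, 10] -> [10, 36, -32] -> [30, 108, -96] -> [30, 108, -96]
  [-45, -8, -50, 46] -> [-8, -50, 46] -> [46, -50, -8] -> [138, -150, -24] -> [138, -150, -24]
  [-12, -26, 2, -43, -49, -1, -49, -19, -4] -> [-12, -26, 2, -4] -> [-4, 2, -26, -12] -> [-12, 6, -78, -36] -> [-12, 6, -78, -36]
  [-6, 15, 9, -4, -34, -39, -25, -49] -> [-6, -4, -34] -> [-34, -4, -6] -> [-102, -12, -18] -> [-102, -12, -18]
  [-6, -12, -12, 20, -26] -> [-6, -12, -12, 20, -26] -> [-26, 20, -12, -12, -6] -> [-78, 60, -36, -36, -18] -> [-78, 60, -36, -18]
  [-42, 30, -30, 37, -29, -41, 13, 9] -> [-42, 30, -30] -> [-30, 30, -42] -> [-90, 90, -126] -> [-90, 90, -126]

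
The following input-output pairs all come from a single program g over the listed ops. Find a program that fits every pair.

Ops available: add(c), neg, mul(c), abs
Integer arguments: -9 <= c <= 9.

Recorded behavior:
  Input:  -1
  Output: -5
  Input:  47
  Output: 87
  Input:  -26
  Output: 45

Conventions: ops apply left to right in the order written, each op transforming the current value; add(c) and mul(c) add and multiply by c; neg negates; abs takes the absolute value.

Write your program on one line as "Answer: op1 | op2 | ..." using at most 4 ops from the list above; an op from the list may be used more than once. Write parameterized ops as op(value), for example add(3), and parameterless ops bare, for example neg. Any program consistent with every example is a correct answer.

mul(-1) | abs | mul(2) | add(-7)

Check, running the answer program on each example:
  -1 -> 1 -> 1 -> 2 -> -5
  47 -> -47 -> 47 -> 94 -> 87
  -26 -> 26 -> 26 -> 52 -> 45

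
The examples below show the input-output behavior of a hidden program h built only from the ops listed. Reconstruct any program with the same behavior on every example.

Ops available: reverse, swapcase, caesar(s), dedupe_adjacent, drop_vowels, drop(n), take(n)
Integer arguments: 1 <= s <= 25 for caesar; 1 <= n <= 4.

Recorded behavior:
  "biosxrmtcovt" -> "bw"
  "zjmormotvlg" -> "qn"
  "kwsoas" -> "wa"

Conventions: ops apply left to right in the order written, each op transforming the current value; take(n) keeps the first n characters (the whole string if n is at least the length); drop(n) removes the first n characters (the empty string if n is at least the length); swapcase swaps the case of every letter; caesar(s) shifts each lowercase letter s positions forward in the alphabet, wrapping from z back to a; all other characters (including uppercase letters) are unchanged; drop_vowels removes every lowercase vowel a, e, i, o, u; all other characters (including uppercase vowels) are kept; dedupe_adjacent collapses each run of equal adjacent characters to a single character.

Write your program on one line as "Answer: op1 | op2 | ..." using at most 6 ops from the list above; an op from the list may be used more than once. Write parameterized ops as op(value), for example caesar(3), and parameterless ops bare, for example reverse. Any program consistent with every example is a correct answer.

drop_vowels | caesar(4) | take(3) | reverse | take(2)

Check, running the answer program on each example:
  "biosxrmtcovt" -> "bsxrmtcvt" -> "fwbvqxgzx" -> "fwb" -> "bwf" -> "bw"
  "zjmormotvlg" -> "zjmrmtvlg" -> "dnqvqxzpk" -> "dnq" -> "qnd" -> "qn"
  "kwsoas" -> "kwss" -> "oaww" -> "oaw" -> "wao" -> "wa"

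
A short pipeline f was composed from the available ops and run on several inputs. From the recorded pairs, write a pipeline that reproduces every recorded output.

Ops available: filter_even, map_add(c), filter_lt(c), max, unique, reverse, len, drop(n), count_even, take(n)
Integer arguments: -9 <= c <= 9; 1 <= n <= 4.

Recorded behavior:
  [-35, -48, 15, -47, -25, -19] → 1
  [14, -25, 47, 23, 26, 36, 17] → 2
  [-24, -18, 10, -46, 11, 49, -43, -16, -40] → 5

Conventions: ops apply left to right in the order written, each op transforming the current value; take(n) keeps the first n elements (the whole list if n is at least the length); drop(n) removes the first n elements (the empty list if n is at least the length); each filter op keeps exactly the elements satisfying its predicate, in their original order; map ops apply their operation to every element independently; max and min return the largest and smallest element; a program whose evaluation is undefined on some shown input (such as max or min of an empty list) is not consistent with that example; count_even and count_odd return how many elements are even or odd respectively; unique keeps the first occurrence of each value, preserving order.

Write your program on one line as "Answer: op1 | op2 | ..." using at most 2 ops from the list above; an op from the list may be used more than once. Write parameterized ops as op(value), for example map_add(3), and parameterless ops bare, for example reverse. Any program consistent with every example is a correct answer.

drop(1) | count_even

Check, running the answer program on each example:
  [-35, -48, 15, -47, -25, -19] -> [-48, 15, -47, -25, -19] -> 1
  [14, -25, 47, 23, 26, 36, 17] -> [-25, 47, 23, 26, 36, 17] -> 2
  [-24, -18, 10, -46, 11, 49, -43, -16, -40] -> [-18, 10, -46, 11, 49, -43, -16, -40] -> 5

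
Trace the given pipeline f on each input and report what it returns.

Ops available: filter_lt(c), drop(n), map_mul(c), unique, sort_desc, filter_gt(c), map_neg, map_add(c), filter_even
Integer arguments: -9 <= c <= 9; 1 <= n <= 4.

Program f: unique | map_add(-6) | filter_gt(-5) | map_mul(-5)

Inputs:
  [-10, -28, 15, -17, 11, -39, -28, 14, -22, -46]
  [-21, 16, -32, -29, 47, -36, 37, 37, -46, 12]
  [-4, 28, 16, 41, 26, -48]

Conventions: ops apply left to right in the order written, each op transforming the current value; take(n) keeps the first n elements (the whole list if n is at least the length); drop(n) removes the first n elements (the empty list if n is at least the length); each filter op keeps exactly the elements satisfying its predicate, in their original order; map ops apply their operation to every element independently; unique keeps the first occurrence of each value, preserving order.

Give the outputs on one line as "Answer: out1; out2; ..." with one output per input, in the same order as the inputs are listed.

[-45, -25, -40]; [-50, -205, -155, -30]; [-110, -50, -175, -100]

Execution, op by op:
  [-10, -28, 15, -17, 11, -39, -28, 14, -22, -46] -> [-10, -28, 15, -17, 11, -39, 14, -22, -46] -> [-16, -34, 9, -23, 5, -45, 8, -28, -52] -> [9, 5, 8] -> [-45, -25, -40]
  [-21, 16, -32, -29, 47, -36, 37, 37, -46, 12] -> [-21, 16, -32, -29, 47, -36, 37, -46, 12] -> [-27, 10, -38, -35, 41, -42, 31, -52, 6] -> [10, 41, 31, 6] -> [-50, -205, -155, -30]
  [-4, 28, 16, 41, 26, -48] -> [-4, 28, 16, 41, 26, -48] -> [-10, 22, 10, 35, 20, -54] -> [22, 10, 35, 20] -> [-110, -50, -175, -100]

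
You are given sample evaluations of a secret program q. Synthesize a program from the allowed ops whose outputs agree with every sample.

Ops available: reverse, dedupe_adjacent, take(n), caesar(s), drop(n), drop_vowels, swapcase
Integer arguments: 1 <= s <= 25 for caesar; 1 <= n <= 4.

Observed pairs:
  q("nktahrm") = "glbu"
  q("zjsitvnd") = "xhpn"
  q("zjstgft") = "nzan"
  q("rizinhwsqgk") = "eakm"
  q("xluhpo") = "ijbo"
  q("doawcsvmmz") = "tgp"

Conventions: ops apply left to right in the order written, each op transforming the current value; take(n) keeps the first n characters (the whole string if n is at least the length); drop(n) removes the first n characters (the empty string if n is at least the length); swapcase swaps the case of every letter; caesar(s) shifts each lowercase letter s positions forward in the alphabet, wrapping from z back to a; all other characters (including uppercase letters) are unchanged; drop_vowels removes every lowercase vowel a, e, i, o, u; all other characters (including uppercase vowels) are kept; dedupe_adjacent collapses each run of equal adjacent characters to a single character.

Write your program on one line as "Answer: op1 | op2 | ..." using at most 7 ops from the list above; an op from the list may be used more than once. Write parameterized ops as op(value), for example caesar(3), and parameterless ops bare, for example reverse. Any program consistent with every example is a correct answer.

reverse | take(4) | caesar(20) | reverse | dedupe_adjacent | reverse

Check, running the answer program on each example:
  "nktahrm" -> "mrhatkn" -> "mrha" -> "glbu" -> "ublg" -> "ublg" -> "glbu"
  "zjsitvnd" -> "dnvtisjz" -> "dnvt" -> "xhpn" -> "nphx" -> "nphx" -> "xhpn"
  "zjstgft" -> "tfgtsjz" -> "tfgt" -> "nzan" -> "nazn" -> "nazn" -> "nzan"
  "rizinhwsqgk" -> "kgqswhnizir" -> "kgqs" -> "eakm" -> "mkae" -> "mkae" -> "eakm"
  "xluhpo" -> "ophulx" -> "ophu" -> "ijbo" -> "obji" -> "obji" -> "ijbo"
  "doawcsvmmz" -> "zmmvscwaod" -> "zmmv" -> "tggp" -> "pggt" -> "pgt" -> "tgp"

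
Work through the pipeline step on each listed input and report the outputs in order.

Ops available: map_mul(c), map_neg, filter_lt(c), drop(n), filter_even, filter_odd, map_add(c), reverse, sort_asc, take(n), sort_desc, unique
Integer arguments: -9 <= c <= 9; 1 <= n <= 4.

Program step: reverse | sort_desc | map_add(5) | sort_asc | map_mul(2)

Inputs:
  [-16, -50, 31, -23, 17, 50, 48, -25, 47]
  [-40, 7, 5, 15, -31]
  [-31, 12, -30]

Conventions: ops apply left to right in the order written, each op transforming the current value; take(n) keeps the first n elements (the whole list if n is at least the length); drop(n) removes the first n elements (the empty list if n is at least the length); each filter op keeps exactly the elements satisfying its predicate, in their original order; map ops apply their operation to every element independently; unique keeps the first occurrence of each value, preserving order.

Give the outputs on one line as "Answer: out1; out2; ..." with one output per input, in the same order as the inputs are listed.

Execution, op by op:
  [-16, -50, 31, -23, 17, 50, 48, -25, 47] -> [47, -25, 48, 50, 17, -23, 31, -50, -16] -> [50, 48, 47, 31, 17, -16, -23, -25, -50] -> [55, 53, 52, 36, 22, -11, -18, -20, -45] -> [-45, -20, -18, -11, 22, 36, 52, 53, 55] -> [-90, -40, -36, -22, 44, 72, 104, 106, 110]
  [-40, 7, 5, 15, -31] -> [-31, 15, 5, 7, -40] -> [15, 7, 5, -31, -40] -> [20, 12, 10, -26, -35] -> [-35, -26, 10, 12, 20] -> [-70, -52, 20, 24, 40]
  [-31, 12, -30] -> [-30, 12, -31] -> [12, -30, -31] -> [17, -25, -26] -> [-26, -25, 17] -> [-52, -50, 34]

[-90, -40, -36, -22, 44, 72, 104, 106, 110]; [-70, -52, 20, 24, 40]; [-52, -50, 34]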